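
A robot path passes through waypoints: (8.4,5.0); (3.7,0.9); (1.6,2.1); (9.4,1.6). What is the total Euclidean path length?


Segment lengths:
  seg1 = sqrt((-4.7)^2 + (-4.1)^2) = 6.237
  seg2 = sqrt((-2.1)^2 + (1.2)^2) = 2.4187
  seg3 = sqrt((7.8)^2 + (-0.5)^2) = 7.816
Total = 16.4717


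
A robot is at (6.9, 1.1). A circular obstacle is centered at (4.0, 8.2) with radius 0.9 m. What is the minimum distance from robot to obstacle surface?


center_dist = sqrt((6.9-4.0)^2 + (1.1-8.2)^2)
= sqrt(8.41 + 50.41)
= 7.6694
min_dist = center_dist - radius = 7.6694 - 0.9 = 6.7694 m


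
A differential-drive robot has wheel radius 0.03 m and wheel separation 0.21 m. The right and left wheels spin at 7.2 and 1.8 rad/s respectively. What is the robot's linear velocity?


vR = r*wR = 0.03*7.2 = 0.216 m/s
vL = r*wL = 0.03*1.8 = 0.054 m/s
v = (vR+vL)/2 = 0.135 m/s
omega = (vR-vL)/L = 0.7714 rad/s
linear velocity = 0.135 m/s


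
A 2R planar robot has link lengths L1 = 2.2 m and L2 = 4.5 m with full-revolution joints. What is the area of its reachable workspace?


r_max = L1 + L2 = 6.7 m
r_min = |L1 - L2| = 2.3 m
Area = pi*(r_max^2 - r_min^2)
= pi*(44.89 - 5.29)
= pi * 39.6
= 124.4071 m^2


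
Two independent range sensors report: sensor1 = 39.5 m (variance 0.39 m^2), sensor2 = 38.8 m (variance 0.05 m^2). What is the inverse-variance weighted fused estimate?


w1 = (1/var1) / (1/var1 + 1/var2)
   = 2.5641 / (2.5641 + 20.0) = 0.1136
w2 = 1 - w1 = 0.8864
fused = w1*s1 + w2*s2 = 4.4886 + 34.3909
= 38.8795 m


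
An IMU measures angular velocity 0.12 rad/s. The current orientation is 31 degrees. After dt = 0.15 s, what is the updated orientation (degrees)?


delta_theta = w * dt = 0.12 * 0.15 = 0.018 rad
= 1.0313 deg
theta_new = 31 + 1.0313 = 32.0313 deg


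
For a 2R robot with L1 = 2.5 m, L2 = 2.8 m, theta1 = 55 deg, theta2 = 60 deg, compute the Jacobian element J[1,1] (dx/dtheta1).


J[1,1] = -L1*sin(t1) - L2*sin(t1+t2)
= -2.5*sin(55) - 2.8*sin(115)
= -4.5855


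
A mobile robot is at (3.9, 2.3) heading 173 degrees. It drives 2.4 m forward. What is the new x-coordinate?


x_new = x0 + d*cos(theta)
= 3.9 + 2.4*cos(173)
= 3.9 + -2.3821
= 1.5179


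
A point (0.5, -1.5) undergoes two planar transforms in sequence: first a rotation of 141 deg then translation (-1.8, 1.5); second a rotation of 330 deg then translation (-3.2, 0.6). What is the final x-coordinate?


After transform 1:
x1 = cos(141)*0.5 - sin(141)*-1.5 + -1.8 = -1.2446
y1 = sin(141)*0.5 + cos(141)*-1.5 + 1.5 = 2.9804
After transform 2:
x2 = cos(330)*-1.2446 - sin(330)*2.9804 + -3.2
= -2.7877


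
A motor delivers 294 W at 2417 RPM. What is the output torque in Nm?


omega = 2417 * 2*pi/60 = 253.1076 rad/s
tau = P / omega = 294 / 253.1076
= 1.1616 Nm


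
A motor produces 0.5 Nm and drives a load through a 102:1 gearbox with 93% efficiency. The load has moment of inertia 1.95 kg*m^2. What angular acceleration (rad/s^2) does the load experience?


tau_out = tau_motor * N * eta
= 0.5 * 102 * 0.93 = 47.43 Nm
alpha = tau_out / I = 47.43 / 1.95
= 24.3231 rad/s^2


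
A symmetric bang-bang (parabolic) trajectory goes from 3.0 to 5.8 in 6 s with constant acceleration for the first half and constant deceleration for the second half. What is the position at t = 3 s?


Symmetric rest-to-rest: each phase covers (pf-p0)/2 in time T/2. 0.5*a*(T/2)^2 = (pf-p0)/2 => a = 4*(pf-p0)/T^2
a = 4*(5.8-3.0)/6^2 = 0.3111
t = 3 is in the acceleration phase (t <= T/2).
p = p0 + 0.5*a*t^2 = 3.0 + 0.5*0.3111*3^2
= 4.4


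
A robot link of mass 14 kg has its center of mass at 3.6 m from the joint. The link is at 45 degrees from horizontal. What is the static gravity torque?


tau = m*g*L*cos(angle)
= 14 * 9.81 * 3.6 * cos(45 deg)
= 14 * 9.81 * 3.6 * 0.7071
= 349.6106 Nm


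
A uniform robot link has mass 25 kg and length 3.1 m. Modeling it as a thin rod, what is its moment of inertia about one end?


I = (1/3) * m * L^2
= (1/3) * 25 * 3.1^2
= 0.333333 * 25 * 9.61
= 80.0833 kg*m^2


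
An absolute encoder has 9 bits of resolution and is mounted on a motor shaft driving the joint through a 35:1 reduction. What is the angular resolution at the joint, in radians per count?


counts = 2^9 = 512
effective counts at joint = 512 * 35 = 17920
resolution = 2*pi / 17920
= 3.5062e-04 rad/count


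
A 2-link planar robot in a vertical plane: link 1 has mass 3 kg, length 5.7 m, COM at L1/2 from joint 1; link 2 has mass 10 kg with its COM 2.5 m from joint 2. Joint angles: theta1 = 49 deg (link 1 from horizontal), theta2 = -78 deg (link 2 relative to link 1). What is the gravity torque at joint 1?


Horizontal distance from joint 1 to link-1 COM:
  x_c1 = (L1/2)*cos(t1) = 2.85 * 0.6561 = 1.8698 m
Horizontal distance from joint 1 to link-2 COM:
  x_c2 = L1*cos(t1) + Lc2*cos(t1+t2)
       = 5.7*0.6561 + 2.5*0.8746 = 5.9261 m
tau1 = m1*g*x_c1 + m2*g*x_c2
     = 3*9.81*1.8698 + 10*9.81*5.9261
     = 55.0273 + 581.349
     = 636.3763 Nm


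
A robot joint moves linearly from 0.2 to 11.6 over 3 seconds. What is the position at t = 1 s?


s = t/T = 1/3 = 0.3333
p(t) = p0 + (pf-p0)*s
= 0.2 + (11.6 - 0.2) * 0.3333
= 4.0


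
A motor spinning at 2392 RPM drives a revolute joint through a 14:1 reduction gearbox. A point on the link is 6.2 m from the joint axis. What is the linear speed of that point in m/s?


omega_motor = 2392 * 2*pi/60 = 250.4897 rad/s
omega_joint = omega_motor / 14 = 17.8921 rad/s
v = omega_joint * r = 17.8921 * 6.2
= 110.9311 m/s


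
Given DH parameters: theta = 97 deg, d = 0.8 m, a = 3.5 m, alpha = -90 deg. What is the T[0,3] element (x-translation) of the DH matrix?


T[0,3] = a * cos(theta)
= 3.5 * cos(97 deg)
= 3.5 * -0.1219
= -0.4265


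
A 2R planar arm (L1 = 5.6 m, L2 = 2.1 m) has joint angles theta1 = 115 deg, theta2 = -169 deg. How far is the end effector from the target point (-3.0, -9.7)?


End effector via forward kinematics:
x = L1*cos(t1) + L2*cos(t1+t2) = -1.1323
y = L1*sin(t1) + L2*sin(t1+t2) = 3.3764
Distance to target:
d = sqrt((-3.0 - -1.1323)^2 + (-9.7 - 3.3764)^2)
= sqrt(3.4883 + 170.9919)
= 13.2091 m


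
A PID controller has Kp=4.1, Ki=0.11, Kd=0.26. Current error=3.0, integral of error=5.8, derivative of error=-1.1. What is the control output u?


u = Kp*e + Ki*int(e) + Kd*de/dt
= 4.1*3.0 + 0.11*5.8 + 0.26*(-1.1)
= 12.3 + 0.638 + -0.286
= 12.652


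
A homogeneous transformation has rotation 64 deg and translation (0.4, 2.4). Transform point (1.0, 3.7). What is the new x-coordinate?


x' = cos(theta)*px - sin(theta)*py + tx
= 0.4384*1.0 - 0.8988*3.7 + 0.4
= -2.4872


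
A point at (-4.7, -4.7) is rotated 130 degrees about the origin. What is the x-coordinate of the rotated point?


x' = x*cos(theta) - y*sin(theta)
cos(130 deg) = -0.6428, sin(130 deg) = 0.766
x' = -4.7 * -0.6428 - -4.7 * 0.766
= 3.0211 - -3.6004
= 6.6215


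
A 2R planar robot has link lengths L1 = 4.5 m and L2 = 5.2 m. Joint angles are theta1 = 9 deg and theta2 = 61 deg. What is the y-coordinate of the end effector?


Convert angles to radians: theta1 = 0.1571, theta2 = 1.0647
y = L1*sin(theta1) + L2*sin(theta1+theta2)
y = 0.704 + 4.8864
y = 5.5904


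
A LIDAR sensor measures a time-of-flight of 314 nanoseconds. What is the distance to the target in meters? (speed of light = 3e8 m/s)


tof = 314 ns = 3.14e-07 s
dist = c * tof / 2
= 3e8 * 3.14e-07 / 2
= 47.1 m


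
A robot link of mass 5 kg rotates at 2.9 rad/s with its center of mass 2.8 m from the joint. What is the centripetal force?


F = m * omega^2 * r
= 5 * 2.9^2 * 2.8
= 5 * 8.41 * 2.8
= 117.74 N


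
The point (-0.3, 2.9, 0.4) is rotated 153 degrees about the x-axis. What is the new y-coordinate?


Rotation about x-axis: y' = y*cos(theta) - z*sin(theta)
= 2.9 * -0.891 - 0.4 * 0.454
= -2.7655


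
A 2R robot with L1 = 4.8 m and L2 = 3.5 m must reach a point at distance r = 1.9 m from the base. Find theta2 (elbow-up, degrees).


cos(theta2) = (r^2 - L1^2 - L2^2) / (2*L1*L2)
cos(theta2) = (3.61 - 23.04 - 12.25) / 33.6
cos(theta2) = -0.942857
theta2 = 160.537 degrees


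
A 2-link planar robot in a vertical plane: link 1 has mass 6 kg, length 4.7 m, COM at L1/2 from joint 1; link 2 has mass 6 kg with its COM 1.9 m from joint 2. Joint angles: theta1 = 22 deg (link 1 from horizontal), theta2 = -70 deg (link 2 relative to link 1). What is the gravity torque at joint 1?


Horizontal distance from joint 1 to link-1 COM:
  x_c1 = (L1/2)*cos(t1) = 2.35 * 0.9272 = 2.1789 m
Horizontal distance from joint 1 to link-2 COM:
  x_c2 = L1*cos(t1) + Lc2*cos(t1+t2)
       = 4.7*0.9272 + 1.9*0.6691 = 5.6291 m
tau1 = m1*g*x_c1 + m2*g*x_c2
     = 6*9.81*2.1789 + 6*9.81*5.6291
     = 128.249 + 331.3295
     = 459.5785 Nm


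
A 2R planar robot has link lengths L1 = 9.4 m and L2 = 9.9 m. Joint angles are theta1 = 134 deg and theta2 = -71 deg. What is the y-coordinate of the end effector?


Convert angles to radians: theta1 = 2.3387, theta2 = -1.2392
y = L1*sin(theta1) + L2*sin(theta1+theta2)
y = 6.7618 + 8.821
y = 15.5828


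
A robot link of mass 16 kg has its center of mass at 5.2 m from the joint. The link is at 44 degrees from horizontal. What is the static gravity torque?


tau = m*g*L*cos(angle)
= 16 * 9.81 * 5.2 * cos(44 deg)
= 16 * 9.81 * 5.2 * 0.7193
= 587.1194 Nm


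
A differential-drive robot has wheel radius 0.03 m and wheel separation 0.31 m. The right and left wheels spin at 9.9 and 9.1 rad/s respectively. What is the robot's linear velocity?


vR = r*wR = 0.03*9.9 = 0.297 m/s
vL = r*wL = 0.03*9.1 = 0.273 m/s
v = (vR+vL)/2 = 0.285 m/s
omega = (vR-vL)/L = 0.0774 rad/s
linear velocity = 0.285 m/s


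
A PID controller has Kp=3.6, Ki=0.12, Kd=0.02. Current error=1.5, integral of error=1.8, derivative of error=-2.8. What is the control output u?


u = Kp*e + Ki*int(e) + Kd*de/dt
= 3.6*1.5 + 0.12*1.8 + 0.02*(-2.8)
= 5.4 + 0.216 + -0.056
= 5.56


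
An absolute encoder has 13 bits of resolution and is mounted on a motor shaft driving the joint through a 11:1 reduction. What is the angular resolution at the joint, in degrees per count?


counts = 2^13 = 8192
effective counts at joint = 8192 * 11 = 90112
resolution = 360 / 90112
= 0.004 deg/count


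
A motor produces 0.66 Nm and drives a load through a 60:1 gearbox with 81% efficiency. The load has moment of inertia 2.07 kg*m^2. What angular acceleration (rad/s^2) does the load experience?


tau_out = tau_motor * N * eta
= 0.66 * 60 * 0.81 = 32.076 Nm
alpha = tau_out / I = 32.076 / 2.07
= 15.4957 rad/s^2


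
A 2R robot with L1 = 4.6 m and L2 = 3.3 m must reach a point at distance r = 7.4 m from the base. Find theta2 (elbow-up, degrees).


cos(theta2) = (r^2 - L1^2 - L2^2) / (2*L1*L2)
cos(theta2) = (54.76 - 21.16 - 10.89) / 30.36
cos(theta2) = 0.748024
theta2 = 41.5805 degrees


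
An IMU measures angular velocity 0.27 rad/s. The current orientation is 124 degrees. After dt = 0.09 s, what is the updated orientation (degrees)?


delta_theta = w * dt = 0.27 * 0.09 = 0.0243 rad
= 1.3923 deg
theta_new = 124 + 1.3923 = 125.3923 deg


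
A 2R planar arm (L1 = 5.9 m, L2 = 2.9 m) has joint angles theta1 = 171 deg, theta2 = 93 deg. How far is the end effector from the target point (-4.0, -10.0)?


End effector via forward kinematics:
x = L1*cos(t1) + L2*cos(t1+t2) = -6.1305
y = L1*sin(t1) + L2*sin(t1+t2) = -1.9612
Distance to target:
d = sqrt((-4.0 - -6.1305)^2 + (-10.0 - -1.9612)^2)
= sqrt(4.539 + 64.6231)
= 8.3164 m


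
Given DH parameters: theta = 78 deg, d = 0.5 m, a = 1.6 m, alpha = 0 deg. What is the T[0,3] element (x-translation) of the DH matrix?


T[0,3] = a * cos(theta)
= 1.6 * cos(78 deg)
= 1.6 * 0.2079
= 0.3327


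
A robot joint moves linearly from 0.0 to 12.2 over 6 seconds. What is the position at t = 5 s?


s = t/T = 5/6 = 0.8333
p(t) = p0 + (pf-p0)*s
= 0.0 + (12.2 - 0.0) * 0.8333
= 10.1667


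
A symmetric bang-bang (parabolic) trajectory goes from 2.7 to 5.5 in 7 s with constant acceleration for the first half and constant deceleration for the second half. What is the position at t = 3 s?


Symmetric rest-to-rest: each phase covers (pf-p0)/2 in time T/2. 0.5*a*(T/2)^2 = (pf-p0)/2 => a = 4*(pf-p0)/T^2
a = 4*(5.5-2.7)/7^2 = 0.2286
t = 3 is in the acceleration phase (t <= T/2).
p = p0 + 0.5*a*t^2 = 2.7 + 0.5*0.2286*3^2
= 3.7286


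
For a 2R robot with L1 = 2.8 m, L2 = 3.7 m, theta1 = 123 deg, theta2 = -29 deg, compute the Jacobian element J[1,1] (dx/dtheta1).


J[1,1] = -L1*sin(t1) - L2*sin(t1+t2)
= -2.8*sin(123) - 3.7*sin(94)
= -6.0393


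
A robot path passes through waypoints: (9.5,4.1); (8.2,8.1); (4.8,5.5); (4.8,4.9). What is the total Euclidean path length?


Segment lengths:
  seg1 = sqrt((-1.3)^2 + (4.0)^2) = 4.2059
  seg2 = sqrt((-3.4)^2 + (-2.6)^2) = 4.2802
  seg3 = sqrt((0.0)^2 + (-0.6)^2) = 0.6
Total = 9.0861


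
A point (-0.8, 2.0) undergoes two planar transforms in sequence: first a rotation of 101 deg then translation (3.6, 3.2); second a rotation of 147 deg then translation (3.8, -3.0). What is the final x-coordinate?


After transform 1:
x1 = cos(101)*-0.8 - sin(101)*2.0 + 3.6 = 1.7894
y1 = sin(101)*-0.8 + cos(101)*2.0 + 3.2 = 2.0331
After transform 2:
x2 = cos(147)*1.7894 - sin(147)*2.0331 + 3.8
= 1.192


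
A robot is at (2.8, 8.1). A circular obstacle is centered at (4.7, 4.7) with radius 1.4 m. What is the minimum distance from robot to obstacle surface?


center_dist = sqrt((2.8-4.7)^2 + (8.1-4.7)^2)
= sqrt(3.61 + 11.56)
= 3.8949
min_dist = center_dist - radius = 3.8949 - 1.4 = 2.4949 m


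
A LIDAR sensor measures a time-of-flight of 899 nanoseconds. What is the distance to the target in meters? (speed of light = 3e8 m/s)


tof = 899 ns = 8.99e-07 s
dist = c * tof / 2
= 3e8 * 8.99e-07 / 2
= 134.85 m


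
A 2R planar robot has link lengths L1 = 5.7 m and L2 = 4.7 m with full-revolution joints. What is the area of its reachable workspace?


r_max = L1 + L2 = 10.4 m
r_min = |L1 - L2| = 1.0 m
Area = pi*(r_max^2 - r_min^2)
= pi*(108.16 - 1.0)
= pi * 107.16
= 336.6531 m^2


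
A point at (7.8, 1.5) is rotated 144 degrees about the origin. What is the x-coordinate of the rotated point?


x' = x*cos(theta) - y*sin(theta)
cos(144 deg) = -0.809, sin(144 deg) = 0.5878
x' = 7.8 * -0.809 - 1.5 * 0.5878
= -6.3103 - 0.8817
= -7.192


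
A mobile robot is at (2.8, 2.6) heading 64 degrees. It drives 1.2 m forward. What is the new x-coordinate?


x_new = x0 + d*cos(theta)
= 2.8 + 1.2*cos(64)
= 2.8 + 0.526
= 3.326


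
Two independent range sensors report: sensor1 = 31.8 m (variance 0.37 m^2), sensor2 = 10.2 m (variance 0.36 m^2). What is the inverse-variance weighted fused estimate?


w1 = (1/var1) / (1/var1 + 1/var2)
   = 2.7027 / (2.7027 + 2.7778) = 0.4932
w2 = 1 - w1 = 0.5068
fused = w1*s1 + w2*s2 = 15.6822 + 5.1699
= 20.8521 m


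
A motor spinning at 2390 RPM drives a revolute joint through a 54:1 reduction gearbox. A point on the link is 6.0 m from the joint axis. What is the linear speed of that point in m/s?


omega_motor = 2390 * 2*pi/60 = 250.2802 rad/s
omega_joint = omega_motor / 54 = 4.6348 rad/s
v = omega_joint * r = 4.6348 * 6.0
= 27.8089 m/s


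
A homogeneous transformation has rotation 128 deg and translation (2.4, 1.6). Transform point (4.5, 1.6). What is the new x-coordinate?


x' = cos(theta)*px - sin(theta)*py + tx
= -0.6157*4.5 - 0.788*1.6 + 2.4
= -1.6313


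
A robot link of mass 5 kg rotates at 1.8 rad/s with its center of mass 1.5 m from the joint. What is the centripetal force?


F = m * omega^2 * r
= 5 * 1.8^2 * 1.5
= 5 * 3.24 * 1.5
= 24.3 N


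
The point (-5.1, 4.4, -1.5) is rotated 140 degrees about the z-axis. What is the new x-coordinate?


Rotation about z-axis: x' = x*cos(theta) - y*sin(theta)
= -5.1 * -0.766 - 4.4 * 0.6428
= 1.0786


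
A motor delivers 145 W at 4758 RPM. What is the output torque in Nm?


omega = 4758 * 2*pi/60 = 498.2566 rad/s
tau = P / omega = 145 / 498.2566
= 0.291 Nm


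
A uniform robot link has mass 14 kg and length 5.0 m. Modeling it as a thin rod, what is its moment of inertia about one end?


I = (1/3) * m * L^2
= (1/3) * 14 * 5.0^2
= 0.333333 * 14 * 25.0
= 116.6667 kg*m^2


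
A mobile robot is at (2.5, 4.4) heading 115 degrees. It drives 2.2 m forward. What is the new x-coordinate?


x_new = x0 + d*cos(theta)
= 2.5 + 2.2*cos(115)
= 2.5 + -0.9298
= 1.5702


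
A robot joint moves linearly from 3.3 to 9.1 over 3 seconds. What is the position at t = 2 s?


s = t/T = 2/3 = 0.6667
p(t) = p0 + (pf-p0)*s
= 3.3 + (9.1 - 3.3) * 0.6667
= 7.1667


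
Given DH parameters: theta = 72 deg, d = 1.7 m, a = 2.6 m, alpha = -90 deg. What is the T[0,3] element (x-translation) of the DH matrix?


T[0,3] = a * cos(theta)
= 2.6 * cos(72 deg)
= 2.6 * 0.309
= 0.8034


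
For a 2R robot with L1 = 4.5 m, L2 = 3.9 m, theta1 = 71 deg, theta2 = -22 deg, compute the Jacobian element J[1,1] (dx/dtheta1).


J[1,1] = -L1*sin(t1) - L2*sin(t1+t2)
= -4.5*sin(71) - 3.9*sin(49)
= -7.1982


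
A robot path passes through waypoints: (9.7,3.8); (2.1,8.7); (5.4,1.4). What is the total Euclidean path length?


Segment lengths:
  seg1 = sqrt((-7.6)^2 + (4.9)^2) = 9.0427
  seg2 = sqrt((3.3)^2 + (-7.3)^2) = 8.0112
Total = 17.0539


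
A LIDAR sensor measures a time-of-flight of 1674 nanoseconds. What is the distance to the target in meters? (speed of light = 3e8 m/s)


tof = 1674 ns = 1.674e-06 s
dist = c * tof / 2
= 3e8 * 1.674e-06 / 2
= 251.1 m


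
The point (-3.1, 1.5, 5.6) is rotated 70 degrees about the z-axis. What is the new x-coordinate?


Rotation about z-axis: x' = x*cos(theta) - y*sin(theta)
= -3.1 * 0.342 - 1.5 * 0.9397
= -2.4698


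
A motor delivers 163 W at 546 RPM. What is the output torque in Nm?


omega = 546 * 2*pi/60 = 57.177 rad/s
tau = P / omega = 163 / 57.177
= 2.8508 Nm


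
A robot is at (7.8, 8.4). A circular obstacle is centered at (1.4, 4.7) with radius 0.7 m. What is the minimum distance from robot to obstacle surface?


center_dist = sqrt((7.8-1.4)^2 + (8.4-4.7)^2)
= sqrt(40.96 + 13.69)
= 7.3926
min_dist = center_dist - radius = 7.3926 - 0.7 = 6.6926 m


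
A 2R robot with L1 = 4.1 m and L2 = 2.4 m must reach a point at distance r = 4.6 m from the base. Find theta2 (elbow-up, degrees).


cos(theta2) = (r^2 - L1^2 - L2^2) / (2*L1*L2)
cos(theta2) = (21.16 - 16.81 - 5.76) / 19.68
cos(theta2) = -0.071646
theta2 = 94.1086 degrees


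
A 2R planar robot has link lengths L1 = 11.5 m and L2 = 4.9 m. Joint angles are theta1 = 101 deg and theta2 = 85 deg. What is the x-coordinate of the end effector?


Convert angles to radians: theta1 = 1.7628, theta2 = 1.4835
x = L1*cos(theta1) + L2*cos(theta1+theta2)
x = -2.1943 + -4.8732
x = -7.0675


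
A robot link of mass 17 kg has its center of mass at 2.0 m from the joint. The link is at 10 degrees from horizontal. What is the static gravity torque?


tau = m*g*L*cos(angle)
= 17 * 9.81 * 2.0 * cos(10 deg)
= 17 * 9.81 * 2.0 * 0.9848
= 328.4728 Nm


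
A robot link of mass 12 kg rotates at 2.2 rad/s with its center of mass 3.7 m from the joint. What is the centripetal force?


F = m * omega^2 * r
= 12 * 2.2^2 * 3.7
= 12 * 4.84 * 3.7
= 214.896 N


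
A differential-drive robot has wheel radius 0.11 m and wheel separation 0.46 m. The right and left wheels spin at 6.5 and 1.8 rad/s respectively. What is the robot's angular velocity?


vR = r*wR = 0.11*6.5 = 0.715 m/s
vL = r*wL = 0.11*1.8 = 0.198 m/s
v = (vR+vL)/2 = 0.4565 m/s
omega = (vR-vL)/L = 1.1239 rad/s
angular velocity = 1.1239 rad/s


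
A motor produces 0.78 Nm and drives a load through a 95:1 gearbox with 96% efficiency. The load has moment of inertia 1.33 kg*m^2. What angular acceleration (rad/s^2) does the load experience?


tau_out = tau_motor * N * eta
= 0.78 * 95 * 0.96 = 71.136 Nm
alpha = tau_out / I = 71.136 / 1.33
= 53.4857 rad/s^2


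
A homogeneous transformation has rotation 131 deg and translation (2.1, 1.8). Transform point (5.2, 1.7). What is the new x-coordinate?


x' = cos(theta)*px - sin(theta)*py + tx
= -0.6561*5.2 - 0.7547*1.7 + 2.1
= -2.5945


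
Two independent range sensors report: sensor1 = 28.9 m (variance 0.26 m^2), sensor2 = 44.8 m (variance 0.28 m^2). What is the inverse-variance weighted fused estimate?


w1 = (1/var1) / (1/var1 + 1/var2)
   = 3.8462 / (3.8462 + 3.5714) = 0.5185
w2 = 1 - w1 = 0.4815
fused = w1*s1 + w2*s2 = 14.9852 + 21.5704
= 36.5556 m


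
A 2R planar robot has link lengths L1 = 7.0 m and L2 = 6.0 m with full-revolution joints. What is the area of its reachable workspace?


r_max = L1 + L2 = 13.0 m
r_min = |L1 - L2| = 1.0 m
Area = pi*(r_max^2 - r_min^2)
= pi*(169.0 - 1.0)
= pi * 168.0
= 527.7876 m^2


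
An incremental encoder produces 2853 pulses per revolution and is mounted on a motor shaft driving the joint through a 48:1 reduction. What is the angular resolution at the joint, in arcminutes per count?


counts per rev = 2853
effective counts at joint = 2853 * 48 = 136944
resolution = 360*60 / 136944
= 0.1577 arcmin/count


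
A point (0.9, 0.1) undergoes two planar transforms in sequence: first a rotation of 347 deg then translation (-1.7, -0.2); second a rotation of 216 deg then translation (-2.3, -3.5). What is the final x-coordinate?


After transform 1:
x1 = cos(347)*0.9 - sin(347)*0.1 + -1.7 = -0.8006
y1 = sin(347)*0.9 + cos(347)*0.1 + -0.2 = -0.305
After transform 2:
x2 = cos(216)*-0.8006 - sin(216)*-0.305 + -2.3
= -1.8316


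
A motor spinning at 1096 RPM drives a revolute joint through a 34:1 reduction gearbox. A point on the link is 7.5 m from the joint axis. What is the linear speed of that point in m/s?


omega_motor = 1096 * 2*pi/60 = 114.7729 rad/s
omega_joint = omega_motor / 34 = 3.3757 rad/s
v = omega_joint * r = 3.3757 * 7.5
= 25.3175 m/s


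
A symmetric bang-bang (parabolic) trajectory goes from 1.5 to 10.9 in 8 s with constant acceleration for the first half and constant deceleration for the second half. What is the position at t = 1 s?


Symmetric rest-to-rest: each phase covers (pf-p0)/2 in time T/2. 0.5*a*(T/2)^2 = (pf-p0)/2 => a = 4*(pf-p0)/T^2
a = 4*(10.9-1.5)/8^2 = 0.5875
t = 1 is in the acceleration phase (t <= T/2).
p = p0 + 0.5*a*t^2 = 1.5 + 0.5*0.5875*1^2
= 1.7937


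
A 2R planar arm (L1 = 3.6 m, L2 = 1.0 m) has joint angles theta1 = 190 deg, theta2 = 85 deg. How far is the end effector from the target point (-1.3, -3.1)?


End effector via forward kinematics:
x = L1*cos(t1) + L2*cos(t1+t2) = -3.4582
y = L1*sin(t1) + L2*sin(t1+t2) = -1.6213
Distance to target:
d = sqrt((-1.3 - -3.4582)^2 + (-3.1 - -1.6213)^2)
= sqrt(4.6576 + 2.1865)
= 2.6161 m


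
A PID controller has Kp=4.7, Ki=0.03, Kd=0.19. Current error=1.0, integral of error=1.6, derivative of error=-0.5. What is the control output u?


u = Kp*e + Ki*int(e) + Kd*de/dt
= 4.7*1.0 + 0.03*1.6 + 0.19*(-0.5)
= 4.7 + 0.048 + -0.095
= 4.653


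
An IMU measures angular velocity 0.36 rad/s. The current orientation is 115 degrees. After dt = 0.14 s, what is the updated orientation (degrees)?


delta_theta = w * dt = 0.36 * 0.14 = 0.0504 rad
= 2.8877 deg
theta_new = 115 + 2.8877 = 117.8877 deg


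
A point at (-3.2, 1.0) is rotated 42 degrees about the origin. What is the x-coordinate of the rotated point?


x' = x*cos(theta) - y*sin(theta)
cos(42 deg) = 0.7431, sin(42 deg) = 0.6691
x' = -3.2 * 0.7431 - 1.0 * 0.6691
= -2.3781 - 0.6691
= -3.0472


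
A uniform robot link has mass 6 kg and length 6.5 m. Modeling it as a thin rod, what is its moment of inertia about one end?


I = (1/3) * m * L^2
= (1/3) * 6 * 6.5^2
= 0.333333 * 6 * 42.25
= 84.5 kg*m^2


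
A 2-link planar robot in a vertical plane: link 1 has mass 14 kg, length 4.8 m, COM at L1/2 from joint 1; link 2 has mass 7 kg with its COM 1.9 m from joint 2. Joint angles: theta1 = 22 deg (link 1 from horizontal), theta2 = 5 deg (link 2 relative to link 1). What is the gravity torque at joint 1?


Horizontal distance from joint 1 to link-1 COM:
  x_c1 = (L1/2)*cos(t1) = 2.4 * 0.9272 = 2.2252 m
Horizontal distance from joint 1 to link-2 COM:
  x_c2 = L1*cos(t1) + Lc2*cos(t1+t2)
       = 4.8*0.9272 + 1.9*0.891 = 6.1434 m
tau1 = m1*g*x_c1 + m2*g*x_c2
     = 14*9.81*2.2252 + 7*9.81*6.1434
     = 305.6146 + 421.8669
     = 727.4816 Nm


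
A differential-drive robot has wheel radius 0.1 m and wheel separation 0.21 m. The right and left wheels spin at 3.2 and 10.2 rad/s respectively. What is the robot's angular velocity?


vR = r*wR = 0.1*3.2 = 0.32 m/s
vL = r*wL = 0.1*10.2 = 1.02 m/s
v = (vR+vL)/2 = 0.67 m/s
omega = (vR-vL)/L = -3.3333 rad/s
angular velocity = -3.3333 rad/s


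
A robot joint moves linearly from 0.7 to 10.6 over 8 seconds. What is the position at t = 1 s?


s = t/T = 1/8 = 0.125
p(t) = p0 + (pf-p0)*s
= 0.7 + (10.6 - 0.7) * 0.125
= 1.9375


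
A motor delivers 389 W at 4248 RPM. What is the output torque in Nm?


omega = 4248 * 2*pi/60 = 444.8495 rad/s
tau = P / omega = 389 / 444.8495
= 0.8745 Nm


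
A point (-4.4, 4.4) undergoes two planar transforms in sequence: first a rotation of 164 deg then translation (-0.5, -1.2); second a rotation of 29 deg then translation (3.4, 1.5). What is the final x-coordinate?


After transform 1:
x1 = cos(164)*-4.4 - sin(164)*4.4 + -0.5 = 2.5167
y1 = sin(164)*-4.4 + cos(164)*4.4 + -1.2 = -6.6424
After transform 2:
x2 = cos(29)*2.5167 - sin(29)*-6.6424 + 3.4
= 8.8215


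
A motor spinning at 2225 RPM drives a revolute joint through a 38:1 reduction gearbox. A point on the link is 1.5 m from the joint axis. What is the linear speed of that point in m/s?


omega_motor = 2225 * 2*pi/60 = 233.0015 rad/s
omega_joint = omega_motor / 38 = 6.1316 rad/s
v = omega_joint * r = 6.1316 * 1.5
= 9.1974 m/s


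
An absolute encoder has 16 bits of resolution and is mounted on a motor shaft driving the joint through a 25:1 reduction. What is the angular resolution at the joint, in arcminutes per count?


counts = 2^16 = 65536
effective counts at joint = 65536 * 25 = 1638400
resolution = 360*60 / 1638400
= 0.0132 arcmin/count


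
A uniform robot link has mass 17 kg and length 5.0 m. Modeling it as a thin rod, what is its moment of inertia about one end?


I = (1/3) * m * L^2
= (1/3) * 17 * 5.0^2
= 0.333333 * 17 * 25.0
= 141.6667 kg*m^2


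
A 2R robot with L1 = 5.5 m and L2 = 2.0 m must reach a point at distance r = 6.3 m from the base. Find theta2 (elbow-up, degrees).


cos(theta2) = (r^2 - L1^2 - L2^2) / (2*L1*L2)
cos(theta2) = (39.69 - 30.25 - 4.0) / 22.0
cos(theta2) = 0.247273
theta2 = 75.6838 degrees


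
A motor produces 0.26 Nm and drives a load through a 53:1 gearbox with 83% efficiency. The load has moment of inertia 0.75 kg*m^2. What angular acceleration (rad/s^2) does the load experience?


tau_out = tau_motor * N * eta
= 0.26 * 53 * 0.83 = 11.4374 Nm
alpha = tau_out / I = 11.4374 / 0.75
= 15.2499 rad/s^2


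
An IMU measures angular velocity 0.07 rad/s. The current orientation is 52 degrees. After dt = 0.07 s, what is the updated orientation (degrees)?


delta_theta = w * dt = 0.07 * 0.07 = 0.0049 rad
= 0.2807 deg
theta_new = 52 + 0.2807 = 52.2807 deg


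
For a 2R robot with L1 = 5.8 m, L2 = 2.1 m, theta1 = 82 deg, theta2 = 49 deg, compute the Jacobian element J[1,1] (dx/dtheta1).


J[1,1] = -L1*sin(t1) - L2*sin(t1+t2)
= -5.8*sin(82) - 2.1*sin(131)
= -7.3284


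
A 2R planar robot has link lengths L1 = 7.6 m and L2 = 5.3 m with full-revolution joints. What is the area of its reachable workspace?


r_max = L1 + L2 = 12.9 m
r_min = |L1 - L2| = 2.3 m
Area = pi*(r_max^2 - r_min^2)
= pi*(166.41 - 5.29)
= pi * 161.12
= 506.1734 m^2


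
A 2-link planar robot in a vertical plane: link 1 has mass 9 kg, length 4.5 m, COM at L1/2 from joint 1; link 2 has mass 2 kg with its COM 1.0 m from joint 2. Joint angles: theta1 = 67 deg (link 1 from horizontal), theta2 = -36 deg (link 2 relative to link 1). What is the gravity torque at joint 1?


Horizontal distance from joint 1 to link-1 COM:
  x_c1 = (L1/2)*cos(t1) = 2.25 * 0.3907 = 0.8791 m
Horizontal distance from joint 1 to link-2 COM:
  x_c2 = L1*cos(t1) + Lc2*cos(t1+t2)
       = 4.5*0.3907 + 1.0*0.8572 = 2.6155 m
tau1 = m1*g*x_c1 + m2*g*x_c2
     = 9*9.81*0.8791 + 2*9.81*2.6155
     = 77.6197 + 51.3153
     = 128.935 Nm


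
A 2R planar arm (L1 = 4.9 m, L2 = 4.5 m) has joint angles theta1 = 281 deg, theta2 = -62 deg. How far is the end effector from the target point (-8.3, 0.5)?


End effector via forward kinematics:
x = L1*cos(t1) + L2*cos(t1+t2) = -2.5622
y = L1*sin(t1) + L2*sin(t1+t2) = -7.6419
Distance to target:
d = sqrt((-8.3 - -2.5622)^2 + (0.5 - -7.6419)^2)
= sqrt(32.9224 + 66.2908)
= 9.9606 m


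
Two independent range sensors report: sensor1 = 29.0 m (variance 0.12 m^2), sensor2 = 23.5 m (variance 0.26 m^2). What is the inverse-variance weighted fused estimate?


w1 = (1/var1) / (1/var1 + 1/var2)
   = 8.3333 / (8.3333 + 3.8462) = 0.6842
w2 = 1 - w1 = 0.3158
fused = w1*s1 + w2*s2 = 19.8421 + 7.4211
= 27.2632 m


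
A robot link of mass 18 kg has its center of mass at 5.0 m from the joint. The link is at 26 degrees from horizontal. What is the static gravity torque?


tau = m*g*L*cos(angle)
= 18 * 9.81 * 5.0 * cos(26 deg)
= 18 * 9.81 * 5.0 * 0.8988
= 793.5453 Nm


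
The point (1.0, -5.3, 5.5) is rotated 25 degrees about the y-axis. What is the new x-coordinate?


Rotation about y-axis: x' = x*cos(theta) + z*sin(theta)
= 1.0 * 0.9063 + 5.5 * 0.4226
= 3.2307


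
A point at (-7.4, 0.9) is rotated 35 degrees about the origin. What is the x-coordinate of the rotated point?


x' = x*cos(theta) - y*sin(theta)
cos(35 deg) = 0.8192, sin(35 deg) = 0.5736
x' = -7.4 * 0.8192 - 0.9 * 0.5736
= -6.0617 - 0.5162
= -6.5779


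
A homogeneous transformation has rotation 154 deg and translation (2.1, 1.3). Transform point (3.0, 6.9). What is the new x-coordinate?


x' = cos(theta)*px - sin(theta)*py + tx
= -0.8988*3.0 - 0.4384*6.9 + 2.1
= -3.6211


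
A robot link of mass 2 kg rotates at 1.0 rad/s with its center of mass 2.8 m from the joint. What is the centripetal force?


F = m * omega^2 * r
= 2 * 1.0^2 * 2.8
= 2 * 1.0 * 2.8
= 5.6 N


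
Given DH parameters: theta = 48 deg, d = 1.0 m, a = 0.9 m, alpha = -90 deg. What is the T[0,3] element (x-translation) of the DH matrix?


T[0,3] = a * cos(theta)
= 0.9 * cos(48 deg)
= 0.9 * 0.6691
= 0.6022


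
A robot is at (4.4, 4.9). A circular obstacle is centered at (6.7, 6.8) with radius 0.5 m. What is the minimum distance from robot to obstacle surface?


center_dist = sqrt((4.4-6.7)^2 + (4.9-6.8)^2)
= sqrt(5.29 + 3.61)
= 2.9833
min_dist = center_dist - radius = 2.9833 - 0.5 = 2.4833 m


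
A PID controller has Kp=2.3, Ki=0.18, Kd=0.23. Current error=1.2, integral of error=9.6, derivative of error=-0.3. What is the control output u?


u = Kp*e + Ki*int(e) + Kd*de/dt
= 2.3*1.2 + 0.18*9.6 + 0.23*(-0.3)
= 2.76 + 1.728 + -0.069
= 4.419


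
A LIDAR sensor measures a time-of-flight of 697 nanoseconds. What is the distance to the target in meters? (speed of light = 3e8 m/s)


tof = 697 ns = 6.97e-07 s
dist = c * tof / 2
= 3e8 * 6.97e-07 / 2
= 104.55 m


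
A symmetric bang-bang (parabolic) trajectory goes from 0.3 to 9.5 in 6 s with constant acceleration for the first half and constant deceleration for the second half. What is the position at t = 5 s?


Symmetric rest-to-rest: each phase covers (pf-p0)/2 in time T/2. 0.5*a*(T/2)^2 = (pf-p0)/2 => a = 4*(pf-p0)/T^2
a = 4*(9.5-0.3)/6^2 = 1.0222
t = 5 is in the deceleration phase (t > T/2).
p = pf - 0.5*a*(T-t)^2 = 9.5 - 0.5*1.0222*1^2
= 8.9889


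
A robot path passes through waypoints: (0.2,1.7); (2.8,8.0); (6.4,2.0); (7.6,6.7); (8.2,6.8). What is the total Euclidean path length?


Segment lengths:
  seg1 = sqrt((2.6)^2 + (6.3)^2) = 6.8154
  seg2 = sqrt((3.6)^2 + (-6.0)^2) = 6.9971
  seg3 = sqrt((1.2)^2 + (4.7)^2) = 4.8508
  seg4 = sqrt((0.6)^2 + (0.1)^2) = 0.6083
Total = 19.2716


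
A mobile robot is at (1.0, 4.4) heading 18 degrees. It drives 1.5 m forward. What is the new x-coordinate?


x_new = x0 + d*cos(theta)
= 1.0 + 1.5*cos(18)
= 1.0 + 1.4266
= 2.4266


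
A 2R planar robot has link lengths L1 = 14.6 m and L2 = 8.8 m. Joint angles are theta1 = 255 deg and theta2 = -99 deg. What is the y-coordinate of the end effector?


Convert angles to radians: theta1 = 4.4506, theta2 = -1.7279
y = L1*sin(theta1) + L2*sin(theta1+theta2)
y = -14.1025 + 3.5793
y = -10.5232


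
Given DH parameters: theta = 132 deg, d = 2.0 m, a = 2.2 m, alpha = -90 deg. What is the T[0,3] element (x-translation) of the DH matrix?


T[0,3] = a * cos(theta)
= 2.2 * cos(132 deg)
= 2.2 * -0.6691
= -1.4721


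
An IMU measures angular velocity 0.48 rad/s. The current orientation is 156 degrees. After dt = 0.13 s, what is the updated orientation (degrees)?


delta_theta = w * dt = 0.48 * 0.13 = 0.0624 rad
= 3.5753 deg
theta_new = 156 + 3.5753 = 159.5753 deg


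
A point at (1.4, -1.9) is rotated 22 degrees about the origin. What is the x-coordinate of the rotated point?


x' = x*cos(theta) - y*sin(theta)
cos(22 deg) = 0.9272, sin(22 deg) = 0.3746
x' = 1.4 * 0.9272 - -1.9 * 0.3746
= 1.2981 - -0.7118
= 2.0098


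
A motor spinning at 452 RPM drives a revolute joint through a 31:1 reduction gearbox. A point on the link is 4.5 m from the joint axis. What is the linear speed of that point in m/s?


omega_motor = 452 * 2*pi/60 = 47.3333 rad/s
omega_joint = omega_motor / 31 = 1.5269 rad/s
v = omega_joint * r = 1.5269 * 4.5
= 6.871 m/s


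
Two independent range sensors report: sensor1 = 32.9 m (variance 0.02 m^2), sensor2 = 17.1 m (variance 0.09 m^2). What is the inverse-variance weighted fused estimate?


w1 = (1/var1) / (1/var1 + 1/var2)
   = 50.0 / (50.0 + 11.1111) = 0.8182
w2 = 1 - w1 = 0.1818
fused = w1*s1 + w2*s2 = 26.9182 + 3.1091
= 30.0273 m


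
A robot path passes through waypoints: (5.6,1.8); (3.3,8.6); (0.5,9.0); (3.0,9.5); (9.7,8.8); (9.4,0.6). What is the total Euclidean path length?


Segment lengths:
  seg1 = sqrt((-2.3)^2 + (6.8)^2) = 7.1784
  seg2 = sqrt((-2.8)^2 + (0.4)^2) = 2.8284
  seg3 = sqrt((2.5)^2 + (0.5)^2) = 2.5495
  seg4 = sqrt((6.7)^2 + (-0.7)^2) = 6.7365
  seg5 = sqrt((-0.3)^2 + (-8.2)^2) = 8.2055
Total = 27.4983


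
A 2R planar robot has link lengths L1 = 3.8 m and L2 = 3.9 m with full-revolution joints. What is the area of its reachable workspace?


r_max = L1 + L2 = 7.7 m
r_min = |L1 - L2| = 0.1 m
Area = pi*(r_max^2 - r_min^2)
= pi*(59.29 - 0.01)
= pi * 59.28
= 186.2336 m^2


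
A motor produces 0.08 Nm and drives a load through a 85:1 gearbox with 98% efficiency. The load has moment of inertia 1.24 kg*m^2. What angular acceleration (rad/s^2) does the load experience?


tau_out = tau_motor * N * eta
= 0.08 * 85 * 0.98 = 6.664 Nm
alpha = tau_out / I = 6.664 / 1.24
= 5.3742 rad/s^2


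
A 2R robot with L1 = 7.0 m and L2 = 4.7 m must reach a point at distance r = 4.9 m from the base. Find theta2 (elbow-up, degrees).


cos(theta2) = (r^2 - L1^2 - L2^2) / (2*L1*L2)
cos(theta2) = (24.01 - 49.0 - 22.09) / 65.8
cos(theta2) = -0.715502
theta2 = 135.6843 degrees


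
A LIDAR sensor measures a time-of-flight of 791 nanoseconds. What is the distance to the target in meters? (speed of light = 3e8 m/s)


tof = 791 ns = 7.91e-07 s
dist = c * tof / 2
= 3e8 * 7.91e-07 / 2
= 118.65 m


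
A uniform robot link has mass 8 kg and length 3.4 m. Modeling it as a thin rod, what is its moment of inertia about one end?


I = (1/3) * m * L^2
= (1/3) * 8 * 3.4^2
= 0.333333 * 8 * 11.56
= 30.8267 kg*m^2


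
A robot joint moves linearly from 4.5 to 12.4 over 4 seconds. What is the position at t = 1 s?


s = t/T = 1/4 = 0.25
p(t) = p0 + (pf-p0)*s
= 4.5 + (12.4 - 4.5) * 0.25
= 6.475


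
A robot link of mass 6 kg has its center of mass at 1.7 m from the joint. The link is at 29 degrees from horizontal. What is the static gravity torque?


tau = m*g*L*cos(angle)
= 6 * 9.81 * 1.7 * cos(29 deg)
= 6 * 9.81 * 1.7 * 0.8746
= 87.5162 Nm


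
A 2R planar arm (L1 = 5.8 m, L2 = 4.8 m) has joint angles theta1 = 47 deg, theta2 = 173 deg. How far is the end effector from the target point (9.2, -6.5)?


End effector via forward kinematics:
x = L1*cos(t1) + L2*cos(t1+t2) = 0.2786
y = L1*sin(t1) + L2*sin(t1+t2) = 1.1565
Distance to target:
d = sqrt((9.2 - 0.2786)^2 + (-6.5 - 1.1565)^2)
= sqrt(79.5918 + 58.6215)
= 11.7564 m


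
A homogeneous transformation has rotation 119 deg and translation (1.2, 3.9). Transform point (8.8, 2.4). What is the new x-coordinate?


x' = cos(theta)*px - sin(theta)*py + tx
= -0.4848*8.8 - 0.8746*2.4 + 1.2
= -5.1654


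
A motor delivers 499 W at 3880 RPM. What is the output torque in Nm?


omega = 3880 * 2*pi/60 = 406.3126 rad/s
tau = P / omega = 499 / 406.3126
= 1.2281 Nm


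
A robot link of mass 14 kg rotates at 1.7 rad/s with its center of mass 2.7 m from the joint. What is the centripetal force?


F = m * omega^2 * r
= 14 * 1.7^2 * 2.7
= 14 * 2.89 * 2.7
= 109.242 N


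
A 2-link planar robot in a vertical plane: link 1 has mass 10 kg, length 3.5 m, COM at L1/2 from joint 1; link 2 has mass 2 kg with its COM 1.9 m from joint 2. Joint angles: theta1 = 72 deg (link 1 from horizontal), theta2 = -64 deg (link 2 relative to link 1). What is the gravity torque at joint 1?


Horizontal distance from joint 1 to link-1 COM:
  x_c1 = (L1/2)*cos(t1) = 1.75 * 0.309 = 0.5408 m
Horizontal distance from joint 1 to link-2 COM:
  x_c2 = L1*cos(t1) + Lc2*cos(t1+t2)
       = 3.5*0.309 + 1.9*0.9903 = 2.9631 m
tau1 = m1*g*x_c1 + m2*g*x_c2
     = 10*9.81*0.5408 + 2*9.81*2.9631
     = 53.0505 + 58.1354
     = 111.1859 Nm


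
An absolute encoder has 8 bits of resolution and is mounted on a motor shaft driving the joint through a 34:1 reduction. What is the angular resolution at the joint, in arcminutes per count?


counts = 2^8 = 256
effective counts at joint = 256 * 34 = 8704
resolution = 360*60 / 8704
= 2.4816 arcmin/count


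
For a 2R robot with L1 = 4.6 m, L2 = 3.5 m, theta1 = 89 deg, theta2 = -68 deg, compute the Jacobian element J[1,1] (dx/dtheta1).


J[1,1] = -L1*sin(t1) - L2*sin(t1+t2)
= -4.6*sin(89) - 3.5*sin(21)
= -5.8536


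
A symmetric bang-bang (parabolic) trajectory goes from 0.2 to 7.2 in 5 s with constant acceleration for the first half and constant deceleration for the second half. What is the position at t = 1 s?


Symmetric rest-to-rest: each phase covers (pf-p0)/2 in time T/2. 0.5*a*(T/2)^2 = (pf-p0)/2 => a = 4*(pf-p0)/T^2
a = 4*(7.2-0.2)/5^2 = 1.12
t = 1 is in the acceleration phase (t <= T/2).
p = p0 + 0.5*a*t^2 = 0.2 + 0.5*1.12*1^2
= 0.76


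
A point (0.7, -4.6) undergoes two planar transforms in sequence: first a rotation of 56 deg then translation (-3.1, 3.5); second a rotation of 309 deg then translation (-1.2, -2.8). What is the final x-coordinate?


After transform 1:
x1 = cos(56)*0.7 - sin(56)*-4.6 + -3.1 = 1.105
y1 = sin(56)*0.7 + cos(56)*-4.6 + 3.5 = 1.508
After transform 2:
x2 = cos(309)*1.105 - sin(309)*1.508 + -1.2
= 0.6674


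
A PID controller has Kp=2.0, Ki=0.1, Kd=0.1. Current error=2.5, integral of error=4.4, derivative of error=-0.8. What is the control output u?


u = Kp*e + Ki*int(e) + Kd*de/dt
= 2.0*2.5 + 0.1*4.4 + 0.1*(-0.8)
= 5.0 + 0.44 + -0.08
= 5.36


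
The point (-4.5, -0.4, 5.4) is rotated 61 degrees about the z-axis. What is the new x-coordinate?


Rotation about z-axis: x' = x*cos(theta) - y*sin(theta)
= -4.5 * 0.4848 - -0.4 * 0.8746
= -1.8318


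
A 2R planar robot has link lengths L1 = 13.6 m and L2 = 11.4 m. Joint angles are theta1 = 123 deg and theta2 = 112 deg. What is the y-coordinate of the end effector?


Convert angles to radians: theta1 = 2.1468, theta2 = 1.9548
y = L1*sin(theta1) + L2*sin(theta1+theta2)
y = 11.4059 + -9.3383
y = 2.0676
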